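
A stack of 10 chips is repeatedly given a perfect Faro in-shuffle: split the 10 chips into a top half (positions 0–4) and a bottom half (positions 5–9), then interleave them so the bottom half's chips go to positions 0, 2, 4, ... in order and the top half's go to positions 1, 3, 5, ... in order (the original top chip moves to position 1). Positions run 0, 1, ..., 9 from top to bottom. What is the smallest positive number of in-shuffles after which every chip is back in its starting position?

The in-shuffle permutes the 10 positions with cycle lengths [10].
Every chip is home exactly when every cycle has completed a whole number of laps, i.e. after lcm(10) = 10 in-shuffles.

10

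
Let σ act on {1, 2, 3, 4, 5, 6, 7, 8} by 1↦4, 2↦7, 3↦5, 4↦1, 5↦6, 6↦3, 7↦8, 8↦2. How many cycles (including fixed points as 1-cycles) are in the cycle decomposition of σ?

Cycle decomposition: (1 4) (2 7 8) (3 5 6).
3 cycles.

3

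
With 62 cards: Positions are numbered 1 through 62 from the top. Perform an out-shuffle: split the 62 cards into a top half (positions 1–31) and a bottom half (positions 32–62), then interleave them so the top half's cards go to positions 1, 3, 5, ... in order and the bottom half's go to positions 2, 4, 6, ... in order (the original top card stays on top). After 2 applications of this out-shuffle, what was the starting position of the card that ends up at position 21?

6

Work backwards from position 21, undoing one out-shuffle at a time:
21 ← 11 ← 6
So the card now at position 21 started at position 6.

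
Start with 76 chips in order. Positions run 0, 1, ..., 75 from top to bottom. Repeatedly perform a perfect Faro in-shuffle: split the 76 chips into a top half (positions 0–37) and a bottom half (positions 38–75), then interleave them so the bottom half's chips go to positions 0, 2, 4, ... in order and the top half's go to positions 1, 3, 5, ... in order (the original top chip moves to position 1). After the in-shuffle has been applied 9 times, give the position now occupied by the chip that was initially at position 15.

29

Track the chip's position through each in-shuffle:
15 → 31 → 63 → 50 → 24 → 49 → 22 → 45 → 14 → 29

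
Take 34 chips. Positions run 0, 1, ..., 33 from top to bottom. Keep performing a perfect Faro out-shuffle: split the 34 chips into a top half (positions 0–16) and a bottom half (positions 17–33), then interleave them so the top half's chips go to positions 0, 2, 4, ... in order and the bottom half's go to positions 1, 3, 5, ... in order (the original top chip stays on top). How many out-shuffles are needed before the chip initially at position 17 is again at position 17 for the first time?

10

Follow position 17 under repeated out-shuffles:
17 → 1 → 2 → 4 → 8 → 16 → 32 → 31 → 29 → 25 → 17
It first returns after 10 out-shuffles.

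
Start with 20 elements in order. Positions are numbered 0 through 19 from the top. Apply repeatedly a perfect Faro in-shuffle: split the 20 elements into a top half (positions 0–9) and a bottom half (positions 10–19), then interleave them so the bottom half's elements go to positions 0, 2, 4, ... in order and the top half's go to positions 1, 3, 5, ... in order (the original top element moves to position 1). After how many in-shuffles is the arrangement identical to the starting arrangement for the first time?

6

The in-shuffle permutes the 20 positions with cycle lengths [2, 3, 3, 6, 6].
Every element is home exactly when every cycle has completed a whole number of laps, i.e. after lcm(2, 3, 6) = 6 in-shuffles.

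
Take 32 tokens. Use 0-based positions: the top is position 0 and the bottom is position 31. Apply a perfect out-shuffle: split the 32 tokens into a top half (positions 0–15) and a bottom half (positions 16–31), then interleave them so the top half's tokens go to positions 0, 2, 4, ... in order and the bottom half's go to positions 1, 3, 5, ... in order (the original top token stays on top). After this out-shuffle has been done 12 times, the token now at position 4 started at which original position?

Work backwards from position 4, undoing one out-shuffle at a time:
4 ← 2 ← 1 ← 16 ← 8 ← 4 ← 2 ← 1 ← 16 ← 8 ← 4 ← 2 ← 1
So the token now at position 4 started at position 1.

1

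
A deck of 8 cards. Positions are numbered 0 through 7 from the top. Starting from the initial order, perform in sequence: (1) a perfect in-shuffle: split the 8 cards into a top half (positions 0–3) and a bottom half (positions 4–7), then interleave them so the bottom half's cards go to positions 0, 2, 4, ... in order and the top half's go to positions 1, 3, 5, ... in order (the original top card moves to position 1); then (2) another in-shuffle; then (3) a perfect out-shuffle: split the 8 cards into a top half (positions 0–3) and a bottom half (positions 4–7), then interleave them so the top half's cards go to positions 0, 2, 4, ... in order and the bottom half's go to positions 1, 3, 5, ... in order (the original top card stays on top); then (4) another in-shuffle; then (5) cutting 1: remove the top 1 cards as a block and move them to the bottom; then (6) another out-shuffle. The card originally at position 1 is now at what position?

Track the card from position 1 forward through each operation:
  after op 1 (in-shuffle): 1 → 3
  after op 2 (in-shuffle): 3 → 7
  after op 3 (out-shuffle): 7 → 7
  after op 4 (in-shuffle): 7 → 6
  after op 5 (cut 1): 6 → 5
  after op 6 (out-shuffle): 5 → 3

3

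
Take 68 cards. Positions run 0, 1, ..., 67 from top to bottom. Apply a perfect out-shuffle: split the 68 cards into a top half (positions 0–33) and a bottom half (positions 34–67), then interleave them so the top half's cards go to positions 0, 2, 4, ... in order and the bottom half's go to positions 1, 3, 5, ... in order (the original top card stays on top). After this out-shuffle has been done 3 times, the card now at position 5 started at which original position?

9

Work backwards from position 5, undoing one out-shuffle at a time:
5 ← 36 ← 18 ← 9
So the card now at position 5 started at position 9.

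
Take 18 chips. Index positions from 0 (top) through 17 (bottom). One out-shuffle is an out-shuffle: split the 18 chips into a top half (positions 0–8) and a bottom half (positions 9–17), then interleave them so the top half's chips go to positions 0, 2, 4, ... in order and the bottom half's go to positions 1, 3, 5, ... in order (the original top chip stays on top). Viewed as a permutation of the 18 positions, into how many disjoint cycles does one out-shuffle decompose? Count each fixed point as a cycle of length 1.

4

Trace each unvisited position around until it returns:
(0) (1 2 4 8 16 15 13 9) (3 6 12 7 14 11 5 10) (17)
4 cycles in total.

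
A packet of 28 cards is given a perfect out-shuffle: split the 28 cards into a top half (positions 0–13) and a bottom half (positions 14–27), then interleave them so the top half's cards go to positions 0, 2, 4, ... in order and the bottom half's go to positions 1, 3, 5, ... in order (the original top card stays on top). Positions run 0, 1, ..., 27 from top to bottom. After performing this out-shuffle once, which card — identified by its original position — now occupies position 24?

Work backwards from position 24, undoing one out-shuffle at a time:
24 ← 12
So the card now at position 24 started at position 12.

12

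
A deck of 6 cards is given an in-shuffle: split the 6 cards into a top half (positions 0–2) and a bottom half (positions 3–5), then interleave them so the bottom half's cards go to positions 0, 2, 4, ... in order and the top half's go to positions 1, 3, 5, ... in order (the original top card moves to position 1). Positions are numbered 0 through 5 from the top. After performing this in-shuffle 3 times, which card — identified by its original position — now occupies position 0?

Work backwards from position 0, undoing one in-shuffle at a time:
0 ← 3 ← 1 ← 0
So the card now at position 0 started at position 0.

0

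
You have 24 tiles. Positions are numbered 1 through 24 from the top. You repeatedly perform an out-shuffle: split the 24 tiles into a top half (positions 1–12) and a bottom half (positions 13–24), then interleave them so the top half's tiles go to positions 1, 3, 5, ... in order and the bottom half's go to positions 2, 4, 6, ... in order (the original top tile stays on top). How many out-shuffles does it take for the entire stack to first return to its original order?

The out-shuffle permutes the 24 positions with cycle lengths [1, 1, 11, 11].
Every tile is home exactly when every cycle has completed a whole number of laps, i.e. after lcm(1, 11) = 11 out-shuffles.

11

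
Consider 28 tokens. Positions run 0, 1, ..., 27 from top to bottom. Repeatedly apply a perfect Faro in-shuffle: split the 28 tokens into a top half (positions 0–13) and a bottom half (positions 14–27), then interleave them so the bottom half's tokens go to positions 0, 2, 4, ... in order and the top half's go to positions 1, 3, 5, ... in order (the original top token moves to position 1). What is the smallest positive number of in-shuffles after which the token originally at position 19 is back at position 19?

Follow position 19 under repeated in-shuffles:
19 → 10 → 21 → 14 → 0 → 1 → 3 → 7 → ... → 19 (length 28)
It first returns after 28 in-shuffles.

28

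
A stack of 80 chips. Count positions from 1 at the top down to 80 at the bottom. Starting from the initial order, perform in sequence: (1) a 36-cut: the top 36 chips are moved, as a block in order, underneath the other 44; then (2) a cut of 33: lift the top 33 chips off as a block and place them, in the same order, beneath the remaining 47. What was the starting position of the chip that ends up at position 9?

Undo the operations in reverse order, starting from position 9:
  undo op 2 (cut 33): 9 ← 42
  undo op 1 (cut 36): 42 ← 78
So the chip at position 9 came from original position 78.

78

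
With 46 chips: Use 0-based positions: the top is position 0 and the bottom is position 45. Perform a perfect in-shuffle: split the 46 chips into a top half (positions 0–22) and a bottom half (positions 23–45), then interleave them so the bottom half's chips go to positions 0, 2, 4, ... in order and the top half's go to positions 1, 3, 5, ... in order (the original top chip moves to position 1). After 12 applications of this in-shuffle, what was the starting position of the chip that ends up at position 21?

29

Work backwards from position 21, undoing one in-shuffle at a time:
21 ← 10 ← 28 ← 37 ← 18 ← 32 ← 39 ← 19 ← 9 ← 4 ← 25 ← 12 ← 29
So the chip now at position 21 started at position 29.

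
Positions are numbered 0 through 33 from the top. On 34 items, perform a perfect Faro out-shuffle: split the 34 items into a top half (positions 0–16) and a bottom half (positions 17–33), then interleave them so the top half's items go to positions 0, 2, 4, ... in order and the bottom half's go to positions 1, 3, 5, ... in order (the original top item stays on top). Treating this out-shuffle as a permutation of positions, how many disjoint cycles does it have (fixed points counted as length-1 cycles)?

Trace each unvisited position around until it returns:
(0) (1 2 4 8 16 32 31 29 25 17) (3 6 12 24 15 30 27 21 9 18) (5 10 20 7 14 28 23 13 26 19) (11 22) (33)
6 cycles in total.

6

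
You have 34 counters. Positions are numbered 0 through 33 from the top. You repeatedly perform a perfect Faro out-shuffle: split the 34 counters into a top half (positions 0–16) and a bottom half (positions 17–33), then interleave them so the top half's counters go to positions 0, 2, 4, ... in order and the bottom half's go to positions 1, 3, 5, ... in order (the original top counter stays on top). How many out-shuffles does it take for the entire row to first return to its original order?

The out-shuffle permutes the 34 positions with cycle lengths [1, 1, 2, 10, 10, 10].
Every counter is home exactly when every cycle has completed a whole number of laps, i.e. after lcm(1, 2, 10) = 10 out-shuffles.

10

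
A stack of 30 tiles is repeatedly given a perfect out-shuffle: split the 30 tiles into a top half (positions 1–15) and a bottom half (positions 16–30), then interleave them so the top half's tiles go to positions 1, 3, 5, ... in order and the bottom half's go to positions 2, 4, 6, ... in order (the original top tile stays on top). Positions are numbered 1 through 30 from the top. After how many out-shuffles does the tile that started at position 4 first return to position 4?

Follow position 4 under repeated out-shuffles:
4 → 7 → 13 → 25 → 20 → 10 → 19 → 8 → ... → 4 (length 28)
It first returns after 28 out-shuffles.

28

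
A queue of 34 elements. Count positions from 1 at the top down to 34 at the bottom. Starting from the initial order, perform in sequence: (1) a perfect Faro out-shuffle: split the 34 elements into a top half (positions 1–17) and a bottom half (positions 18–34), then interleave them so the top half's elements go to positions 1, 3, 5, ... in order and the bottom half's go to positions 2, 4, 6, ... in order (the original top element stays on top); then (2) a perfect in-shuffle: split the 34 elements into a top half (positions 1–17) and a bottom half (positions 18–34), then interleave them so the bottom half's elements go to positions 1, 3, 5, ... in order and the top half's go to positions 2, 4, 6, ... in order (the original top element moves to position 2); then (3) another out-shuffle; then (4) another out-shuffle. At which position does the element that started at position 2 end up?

Track the element from position 2 forward through each operation:
  after op 1 (out-shuffle): 2 → 3
  after op 2 (in-shuffle): 3 → 6
  after op 3 (out-shuffle): 6 → 11
  after op 4 (out-shuffle): 11 → 21

21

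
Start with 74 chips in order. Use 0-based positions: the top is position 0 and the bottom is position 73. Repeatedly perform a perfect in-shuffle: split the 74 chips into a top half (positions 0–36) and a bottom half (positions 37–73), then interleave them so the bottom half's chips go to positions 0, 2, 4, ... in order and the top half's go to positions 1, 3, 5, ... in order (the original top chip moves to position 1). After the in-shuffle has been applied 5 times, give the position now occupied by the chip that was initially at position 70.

Track the chip's position through each in-shuffle:
70 → 66 → 58 → 42 → 10 → 21

21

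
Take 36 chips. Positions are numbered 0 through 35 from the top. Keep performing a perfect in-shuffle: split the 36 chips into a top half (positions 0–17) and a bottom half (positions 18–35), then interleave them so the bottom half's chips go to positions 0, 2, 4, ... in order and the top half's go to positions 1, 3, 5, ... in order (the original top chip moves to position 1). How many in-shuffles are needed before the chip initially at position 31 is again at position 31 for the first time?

36

Follow position 31 under repeated in-shuffles:
31 → 26 → 16 → 33 → 30 → 24 → 12 → 25 → ... → 31 (length 36)
It first returns after 36 in-shuffles.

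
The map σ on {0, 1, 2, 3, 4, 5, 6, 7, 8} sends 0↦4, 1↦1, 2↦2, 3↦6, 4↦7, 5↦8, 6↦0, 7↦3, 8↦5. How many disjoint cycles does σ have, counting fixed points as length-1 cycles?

4

Cycle decomposition: (0 4 7 3 6) (1) (2) (5 8).
4 cycles.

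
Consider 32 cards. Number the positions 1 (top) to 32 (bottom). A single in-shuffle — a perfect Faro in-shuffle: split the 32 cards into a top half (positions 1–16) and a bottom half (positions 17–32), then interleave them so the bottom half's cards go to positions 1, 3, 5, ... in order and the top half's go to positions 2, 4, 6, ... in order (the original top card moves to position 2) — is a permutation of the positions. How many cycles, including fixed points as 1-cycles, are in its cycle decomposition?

Trace each unvisited position around until it returns:
(1 2 4 8 16 32 31 29 25 17) (3 6 12 24 15 30 27 21 9 18) (5 10 20 7 14 28 23 13 26 19) (11 22)
4 cycles in total.

4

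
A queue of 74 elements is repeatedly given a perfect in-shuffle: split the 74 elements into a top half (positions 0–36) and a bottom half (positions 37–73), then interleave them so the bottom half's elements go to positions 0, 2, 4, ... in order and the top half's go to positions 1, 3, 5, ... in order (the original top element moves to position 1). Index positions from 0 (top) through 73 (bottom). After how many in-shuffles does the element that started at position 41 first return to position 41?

20

Follow position 41 under repeated in-shuffles:
41 → 8 → 17 → 35 → 71 → 68 → 62 → 50 → 26 → 53 → 32 → 65 → 56 → 38 → 2 → 5 → 11 → 23 → 47 → 20 → 41
It first returns after 20 in-shuffles.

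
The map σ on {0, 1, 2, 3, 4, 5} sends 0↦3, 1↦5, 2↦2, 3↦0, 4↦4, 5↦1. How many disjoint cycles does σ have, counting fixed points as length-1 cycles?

Cycle decomposition: (0 3) (1 5) (2) (4).
4 cycles.

4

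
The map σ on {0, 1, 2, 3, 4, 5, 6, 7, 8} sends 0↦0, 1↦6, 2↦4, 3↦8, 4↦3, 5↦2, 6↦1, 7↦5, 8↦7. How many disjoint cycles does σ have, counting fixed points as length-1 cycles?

3

Cycle decomposition: (0) (1 6) (2 4 3 8 7 5).
3 cycles.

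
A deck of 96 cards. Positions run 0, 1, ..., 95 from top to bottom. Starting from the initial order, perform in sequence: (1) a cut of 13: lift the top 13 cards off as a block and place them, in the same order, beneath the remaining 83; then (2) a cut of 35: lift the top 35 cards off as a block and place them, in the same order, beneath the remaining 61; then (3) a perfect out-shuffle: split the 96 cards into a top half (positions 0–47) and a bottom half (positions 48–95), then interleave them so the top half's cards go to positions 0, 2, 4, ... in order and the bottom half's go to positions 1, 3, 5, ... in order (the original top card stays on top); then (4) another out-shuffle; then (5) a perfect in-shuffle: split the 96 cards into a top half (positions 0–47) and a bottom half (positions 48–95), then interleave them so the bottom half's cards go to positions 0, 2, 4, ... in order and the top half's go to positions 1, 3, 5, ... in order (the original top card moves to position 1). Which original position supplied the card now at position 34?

Undo the operations in reverse order, starting from position 34:
  undo op 5 (in-shuffle, from bottom half): 34 ← 65
  undo op 4 (out-shuffle, from bottom half): 65 ← 80
  undo op 3 (out-shuffle, from top half): 80 ← 40
  undo op 2 (cut 35): 40 ← 75
  undo op 1 (cut 13): 75 ← 88
So the card at position 34 came from original position 88.

88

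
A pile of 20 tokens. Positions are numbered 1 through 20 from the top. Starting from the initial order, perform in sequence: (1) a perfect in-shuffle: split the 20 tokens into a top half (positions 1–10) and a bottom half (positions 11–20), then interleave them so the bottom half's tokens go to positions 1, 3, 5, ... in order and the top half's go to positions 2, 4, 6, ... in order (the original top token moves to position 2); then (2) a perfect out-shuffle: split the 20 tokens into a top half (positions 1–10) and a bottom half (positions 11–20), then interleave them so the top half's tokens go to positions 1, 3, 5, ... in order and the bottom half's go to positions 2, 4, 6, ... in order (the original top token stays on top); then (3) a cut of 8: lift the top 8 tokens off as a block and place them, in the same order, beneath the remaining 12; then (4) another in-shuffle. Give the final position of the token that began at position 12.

13

Track the token from position 12 forward through each operation:
  after op 1 (in-shuffle): 12 → 3
  after op 2 (out-shuffle): 3 → 5
  after op 3 (cut 8): 5 → 17
  after op 4 (in-shuffle): 17 → 13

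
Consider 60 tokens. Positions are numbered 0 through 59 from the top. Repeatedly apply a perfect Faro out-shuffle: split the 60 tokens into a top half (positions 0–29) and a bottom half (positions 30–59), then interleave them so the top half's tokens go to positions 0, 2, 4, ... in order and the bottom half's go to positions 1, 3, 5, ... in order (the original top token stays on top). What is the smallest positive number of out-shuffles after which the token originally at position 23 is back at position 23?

58

Follow position 23 under repeated out-shuffles:
23 → 46 → 33 → 7 → 14 → 28 → 56 → 53 → ... → 23 (length 58)
It first returns after 58 out-shuffles.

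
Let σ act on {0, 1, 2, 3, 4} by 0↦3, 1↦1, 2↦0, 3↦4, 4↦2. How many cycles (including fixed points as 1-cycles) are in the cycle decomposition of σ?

2

Cycle decomposition: (0 3 4 2) (1).
2 cycles.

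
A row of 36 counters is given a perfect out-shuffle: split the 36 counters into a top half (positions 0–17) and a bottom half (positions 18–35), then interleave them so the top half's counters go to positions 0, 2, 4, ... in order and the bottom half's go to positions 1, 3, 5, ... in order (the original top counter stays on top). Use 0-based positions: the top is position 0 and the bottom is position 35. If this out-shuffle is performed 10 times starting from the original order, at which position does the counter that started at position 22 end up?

23

Track the counter's position through each out-shuffle:
22 → 9 → 18 → 1 → 2 → 4 → 8 → 16 → 32 → 29 → 23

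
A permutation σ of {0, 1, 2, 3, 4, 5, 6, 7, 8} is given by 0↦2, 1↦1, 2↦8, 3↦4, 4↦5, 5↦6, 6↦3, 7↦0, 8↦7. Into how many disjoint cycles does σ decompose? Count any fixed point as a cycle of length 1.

Cycle decomposition: (0 2 8 7) (1) (3 4 5 6).
3 cycles.

3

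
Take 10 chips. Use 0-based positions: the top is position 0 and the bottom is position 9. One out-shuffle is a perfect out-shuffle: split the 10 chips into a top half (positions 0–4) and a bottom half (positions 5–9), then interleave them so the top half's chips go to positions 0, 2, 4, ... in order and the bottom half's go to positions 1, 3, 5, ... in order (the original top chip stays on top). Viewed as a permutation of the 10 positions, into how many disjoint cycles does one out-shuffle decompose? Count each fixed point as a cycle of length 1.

4

Trace each unvisited position around until it returns:
(0) (1 2 4 8 7 5) (3 6) (9)
4 cycles in total.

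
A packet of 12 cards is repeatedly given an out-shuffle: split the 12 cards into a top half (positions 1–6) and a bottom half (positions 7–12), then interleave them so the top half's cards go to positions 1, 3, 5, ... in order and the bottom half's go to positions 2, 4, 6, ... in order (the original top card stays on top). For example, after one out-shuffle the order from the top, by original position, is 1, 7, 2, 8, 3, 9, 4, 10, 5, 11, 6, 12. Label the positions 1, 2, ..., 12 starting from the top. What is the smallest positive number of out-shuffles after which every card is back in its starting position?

The out-shuffle permutes the 12 positions with cycle lengths [1, 1, 10].
Every card is home exactly when every cycle has completed a whole number of laps, i.e. after lcm(1, 10) = 10 out-shuffles.

10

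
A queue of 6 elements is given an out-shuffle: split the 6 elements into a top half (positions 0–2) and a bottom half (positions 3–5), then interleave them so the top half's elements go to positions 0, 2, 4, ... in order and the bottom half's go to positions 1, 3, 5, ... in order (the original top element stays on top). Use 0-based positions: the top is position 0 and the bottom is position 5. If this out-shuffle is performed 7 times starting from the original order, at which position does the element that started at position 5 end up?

Position 5 is a fixed point of every out-shuffle, so the element never moves.

5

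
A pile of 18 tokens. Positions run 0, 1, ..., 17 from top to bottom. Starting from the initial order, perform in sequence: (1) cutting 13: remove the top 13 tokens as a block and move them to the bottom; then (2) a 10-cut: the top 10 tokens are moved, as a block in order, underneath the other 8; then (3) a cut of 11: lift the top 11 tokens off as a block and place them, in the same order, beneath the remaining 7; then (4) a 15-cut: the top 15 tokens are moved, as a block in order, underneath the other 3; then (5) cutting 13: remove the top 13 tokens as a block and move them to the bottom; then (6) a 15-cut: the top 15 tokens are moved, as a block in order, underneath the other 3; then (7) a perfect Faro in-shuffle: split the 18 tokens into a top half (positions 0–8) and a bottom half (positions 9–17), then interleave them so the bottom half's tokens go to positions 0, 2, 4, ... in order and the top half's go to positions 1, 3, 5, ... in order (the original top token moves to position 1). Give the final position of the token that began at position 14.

0

Track the token from position 14 forward through each operation:
  after op 1 (cut 13): 14 → 1
  after op 2 (cut 10): 1 → 9
  after op 3 (cut 11): 9 → 16
  after op 4 (cut 15): 16 → 1
  after op 5 (cut 13): 1 → 6
  after op 6 (cut 15): 6 → 9
  after op 7 (in-shuffle): 9 → 0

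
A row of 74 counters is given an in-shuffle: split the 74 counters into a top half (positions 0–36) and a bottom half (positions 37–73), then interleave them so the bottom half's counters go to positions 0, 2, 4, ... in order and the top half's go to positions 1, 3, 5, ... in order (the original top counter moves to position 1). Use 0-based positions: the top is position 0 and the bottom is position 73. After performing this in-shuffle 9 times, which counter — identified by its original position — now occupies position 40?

42

Work backwards from position 40, undoing one in-shuffle at a time:
40 ← 57 ← 28 ← 51 ← 25 ← 12 ← 43 ← 21 ← 10 ← 42
So the counter now at position 40 started at position 42.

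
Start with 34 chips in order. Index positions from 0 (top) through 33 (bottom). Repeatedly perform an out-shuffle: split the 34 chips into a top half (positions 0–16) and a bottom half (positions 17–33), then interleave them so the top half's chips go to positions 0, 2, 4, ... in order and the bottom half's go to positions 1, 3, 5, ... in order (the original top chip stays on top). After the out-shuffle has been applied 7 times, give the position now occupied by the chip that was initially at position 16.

Track the chip's position through each out-shuffle:
16 → 32 → 31 → 29 → 25 → 17 → 1 → 2

2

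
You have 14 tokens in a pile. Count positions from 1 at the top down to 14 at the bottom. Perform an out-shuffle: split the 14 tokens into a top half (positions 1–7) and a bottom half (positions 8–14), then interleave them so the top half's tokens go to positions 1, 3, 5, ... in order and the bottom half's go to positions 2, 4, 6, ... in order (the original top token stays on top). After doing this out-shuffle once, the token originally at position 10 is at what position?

Track the token's position through each out-shuffle:
10 → 6

6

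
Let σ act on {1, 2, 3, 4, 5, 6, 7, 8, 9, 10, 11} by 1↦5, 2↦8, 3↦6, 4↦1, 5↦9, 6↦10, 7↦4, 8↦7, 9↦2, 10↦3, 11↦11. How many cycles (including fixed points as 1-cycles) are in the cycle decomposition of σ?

Cycle decomposition: (1 5 9 2 8 7 4) (3 6 10) (11).
3 cycles.

3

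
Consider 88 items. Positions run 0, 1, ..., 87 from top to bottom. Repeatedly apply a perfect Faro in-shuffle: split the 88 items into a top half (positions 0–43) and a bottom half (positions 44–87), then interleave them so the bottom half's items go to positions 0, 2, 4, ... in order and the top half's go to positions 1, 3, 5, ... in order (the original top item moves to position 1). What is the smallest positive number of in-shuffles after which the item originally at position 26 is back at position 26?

Follow position 26 under repeated in-shuffles:
26 → 53 → 18 → 37 → 75 → 62 → 36 → 73 → 58 → 28 → 57 → 26
It first returns after 11 in-shuffles.

11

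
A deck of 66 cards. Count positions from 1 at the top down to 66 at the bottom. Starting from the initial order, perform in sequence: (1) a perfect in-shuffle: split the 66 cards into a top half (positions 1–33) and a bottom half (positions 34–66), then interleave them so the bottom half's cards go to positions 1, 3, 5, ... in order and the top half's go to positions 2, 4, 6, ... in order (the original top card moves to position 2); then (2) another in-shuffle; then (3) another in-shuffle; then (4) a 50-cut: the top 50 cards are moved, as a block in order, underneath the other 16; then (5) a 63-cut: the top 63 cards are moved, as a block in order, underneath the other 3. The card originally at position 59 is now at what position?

Track the card from position 59 forward through each operation:
  after op 1 (in-shuffle): 59 → 51
  after op 2 (in-shuffle): 51 → 35
  after op 3 (in-shuffle): 35 → 3
  after op 4 (cut 50): 3 → 19
  after op 5 (cut 63): 19 → 22

22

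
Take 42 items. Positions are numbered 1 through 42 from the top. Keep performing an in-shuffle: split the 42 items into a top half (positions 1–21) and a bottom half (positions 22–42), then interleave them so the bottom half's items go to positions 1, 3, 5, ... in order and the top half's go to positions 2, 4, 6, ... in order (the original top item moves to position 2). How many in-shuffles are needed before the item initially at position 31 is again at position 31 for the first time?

14

Follow position 31 under repeated in-shuffles:
31 → 19 → 38 → 33 → 23 → 3 → 6 → 12 → 24 → 5 → 10 → 20 → 40 → 37 → 31
It first returns after 14 in-shuffles.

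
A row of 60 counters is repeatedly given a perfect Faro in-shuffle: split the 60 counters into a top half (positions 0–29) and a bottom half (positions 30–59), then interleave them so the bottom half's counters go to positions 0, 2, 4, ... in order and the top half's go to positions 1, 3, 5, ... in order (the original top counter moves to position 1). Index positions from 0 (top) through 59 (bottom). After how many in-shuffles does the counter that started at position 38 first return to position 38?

60

Follow position 38 under repeated in-shuffles:
38 → 16 → 33 → 6 → 13 → 27 → 55 → 50 → ... → 38 (length 60)
It first returns after 60 in-shuffles.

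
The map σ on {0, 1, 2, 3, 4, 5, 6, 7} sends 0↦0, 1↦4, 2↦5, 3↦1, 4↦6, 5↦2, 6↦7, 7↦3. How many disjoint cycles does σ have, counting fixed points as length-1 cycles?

Cycle decomposition: (0) (1 4 6 7 3) (2 5).
3 cycles.

3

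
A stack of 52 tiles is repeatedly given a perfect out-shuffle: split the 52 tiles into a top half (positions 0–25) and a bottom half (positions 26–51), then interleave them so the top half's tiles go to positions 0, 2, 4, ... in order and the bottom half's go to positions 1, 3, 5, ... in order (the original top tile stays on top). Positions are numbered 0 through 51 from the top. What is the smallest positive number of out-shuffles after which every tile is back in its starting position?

The out-shuffle permutes the 52 positions with cycle lengths [1, 1, 2, 8, 8, 8, 8, 8, 8].
Every tile is home exactly when every cycle has completed a whole number of laps, i.e. after lcm(1, 2, 8) = 8 out-shuffles.

8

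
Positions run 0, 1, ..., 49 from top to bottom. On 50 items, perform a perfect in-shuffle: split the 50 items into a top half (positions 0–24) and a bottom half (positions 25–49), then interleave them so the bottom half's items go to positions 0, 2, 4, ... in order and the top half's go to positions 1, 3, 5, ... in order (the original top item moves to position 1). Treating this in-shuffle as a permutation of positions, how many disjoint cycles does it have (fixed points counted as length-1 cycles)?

7

Trace each unvisited position around until it returns:
(0 1 3 7 15 31 12 25) (2 5 11 23 47 44 38 26) (4 9 19 39 28 6 13 27) (8 17 35 20 41 32 14 29) (10 21 43 36 22 45 40 30) (16 33) (18 37 24 49 48 46 42 34)
7 cycles in total.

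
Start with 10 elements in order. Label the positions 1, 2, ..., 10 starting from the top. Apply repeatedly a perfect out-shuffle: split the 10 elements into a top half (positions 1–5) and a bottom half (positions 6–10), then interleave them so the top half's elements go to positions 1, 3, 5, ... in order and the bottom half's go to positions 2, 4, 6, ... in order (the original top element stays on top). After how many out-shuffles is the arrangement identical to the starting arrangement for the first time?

6

The out-shuffle permutes the 10 positions with cycle lengths [1, 1, 2, 6].
Every element is home exactly when every cycle has completed a whole number of laps, i.e. after lcm(1, 2, 6) = 6 out-shuffles.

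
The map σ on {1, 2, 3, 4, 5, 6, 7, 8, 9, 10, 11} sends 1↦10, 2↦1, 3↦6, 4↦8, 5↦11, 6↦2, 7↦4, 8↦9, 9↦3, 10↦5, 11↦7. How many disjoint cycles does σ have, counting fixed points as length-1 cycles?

Cycle decomposition: (1 10 5 11 7 4 8 9 3 6 2).
1 cycle.

1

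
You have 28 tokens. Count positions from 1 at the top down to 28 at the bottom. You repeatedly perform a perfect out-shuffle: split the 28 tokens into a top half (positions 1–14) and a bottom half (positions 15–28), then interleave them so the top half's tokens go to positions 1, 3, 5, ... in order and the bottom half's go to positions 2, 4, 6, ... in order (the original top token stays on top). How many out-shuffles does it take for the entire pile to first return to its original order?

18

The out-shuffle permutes the 28 positions with cycle lengths [1, 1, 2, 6, 18].
Every token is home exactly when every cycle has completed a whole number of laps, i.e. after lcm(1, 2, 6, 18) = 18 out-shuffles.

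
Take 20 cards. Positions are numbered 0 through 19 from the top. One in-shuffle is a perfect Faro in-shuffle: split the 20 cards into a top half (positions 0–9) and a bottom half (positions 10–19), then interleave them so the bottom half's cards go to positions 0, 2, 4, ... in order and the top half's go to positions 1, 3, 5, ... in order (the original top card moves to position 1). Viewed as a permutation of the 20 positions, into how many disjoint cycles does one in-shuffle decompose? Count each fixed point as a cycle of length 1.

5

Trace each unvisited position around until it returns:
(0 1 3 7 15 10) (2 5 11) (4 9 19 18 16 12) (6 13) (8 17 14)
5 cycles in total.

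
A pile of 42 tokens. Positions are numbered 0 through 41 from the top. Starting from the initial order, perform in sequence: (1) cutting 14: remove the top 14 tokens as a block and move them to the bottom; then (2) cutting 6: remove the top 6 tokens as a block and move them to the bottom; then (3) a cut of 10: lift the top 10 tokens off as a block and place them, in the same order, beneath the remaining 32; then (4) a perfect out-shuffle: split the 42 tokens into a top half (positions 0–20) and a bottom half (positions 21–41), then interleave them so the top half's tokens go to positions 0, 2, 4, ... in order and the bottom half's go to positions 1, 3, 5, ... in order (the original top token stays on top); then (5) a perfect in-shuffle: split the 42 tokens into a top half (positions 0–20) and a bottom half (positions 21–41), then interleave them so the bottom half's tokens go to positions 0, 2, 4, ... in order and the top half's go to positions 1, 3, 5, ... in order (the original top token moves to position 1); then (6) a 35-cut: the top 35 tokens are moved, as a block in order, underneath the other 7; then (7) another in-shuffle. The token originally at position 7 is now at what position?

40

Track the token from position 7 forward through each operation:
  after op 1 (cut 14): 7 → 35
  after op 2 (cut 6): 35 → 29
  after op 3 (cut 10): 29 → 19
  after op 4 (out-shuffle): 19 → 38
  after op 5 (in-shuffle): 38 → 34
  after op 6 (cut 35): 34 → 41
  after op 7 (in-shuffle): 41 → 40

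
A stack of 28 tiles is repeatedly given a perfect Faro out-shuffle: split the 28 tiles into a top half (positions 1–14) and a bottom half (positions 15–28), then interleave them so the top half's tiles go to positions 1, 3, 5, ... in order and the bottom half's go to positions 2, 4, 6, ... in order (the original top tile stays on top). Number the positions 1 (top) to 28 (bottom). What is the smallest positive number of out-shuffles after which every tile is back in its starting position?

18

The out-shuffle permutes the 28 positions with cycle lengths [1, 1, 2, 6, 18].
Every tile is home exactly when every cycle has completed a whole number of laps, i.e. after lcm(1, 2, 6, 18) = 18 out-shuffles.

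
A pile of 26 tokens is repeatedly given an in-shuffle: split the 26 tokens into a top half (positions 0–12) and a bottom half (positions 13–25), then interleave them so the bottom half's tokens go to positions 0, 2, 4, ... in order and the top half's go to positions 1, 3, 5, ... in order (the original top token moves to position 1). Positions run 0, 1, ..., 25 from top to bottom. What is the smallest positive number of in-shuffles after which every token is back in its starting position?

18

The in-shuffle permutes the 26 positions with cycle lengths [2, 6, 18].
Every token is home exactly when every cycle has completed a whole number of laps, i.e. after lcm(2, 6, 18) = 18 in-shuffles.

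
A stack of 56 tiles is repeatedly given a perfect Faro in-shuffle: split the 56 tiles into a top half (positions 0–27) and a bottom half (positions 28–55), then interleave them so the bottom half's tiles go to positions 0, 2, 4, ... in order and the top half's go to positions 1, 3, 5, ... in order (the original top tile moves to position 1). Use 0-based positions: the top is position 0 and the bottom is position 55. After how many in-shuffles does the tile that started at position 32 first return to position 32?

18

Follow position 32 under repeated in-shuffles:
32 → 8 → 17 → 35 → 14 → 29 → 2 → 5 → 11 → 23 → 47 → 38 → 20 → 41 → 26 → 53 → 50 → 44 → 32
It first returns after 18 in-shuffles.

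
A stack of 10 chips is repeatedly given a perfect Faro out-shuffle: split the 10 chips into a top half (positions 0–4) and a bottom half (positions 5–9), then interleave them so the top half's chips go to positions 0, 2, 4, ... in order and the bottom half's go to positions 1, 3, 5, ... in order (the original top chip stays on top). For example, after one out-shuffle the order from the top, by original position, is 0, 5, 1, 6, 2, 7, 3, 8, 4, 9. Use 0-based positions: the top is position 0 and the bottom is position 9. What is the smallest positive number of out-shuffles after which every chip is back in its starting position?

6

The out-shuffle permutes the 10 positions with cycle lengths [1, 1, 2, 6].
Every chip is home exactly when every cycle has completed a whole number of laps, i.e. after lcm(1, 2, 6) = 6 out-shuffles.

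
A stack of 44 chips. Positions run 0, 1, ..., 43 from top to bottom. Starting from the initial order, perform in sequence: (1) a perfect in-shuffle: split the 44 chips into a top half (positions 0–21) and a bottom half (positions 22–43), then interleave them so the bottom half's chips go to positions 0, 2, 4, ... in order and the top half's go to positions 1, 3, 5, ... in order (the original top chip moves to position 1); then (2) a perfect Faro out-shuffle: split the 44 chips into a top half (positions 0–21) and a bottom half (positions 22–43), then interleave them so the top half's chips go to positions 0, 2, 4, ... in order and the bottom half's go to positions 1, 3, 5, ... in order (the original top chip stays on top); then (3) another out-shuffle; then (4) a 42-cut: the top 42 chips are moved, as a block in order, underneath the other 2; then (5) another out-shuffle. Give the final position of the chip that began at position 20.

31

Track the chip from position 20 forward through each operation:
  after op 1 (in-shuffle): 20 → 41
  after op 2 (out-shuffle): 41 → 39
  after op 3 (out-shuffle): 39 → 35
  after op 4 (cut 42): 35 → 37
  after op 5 (out-shuffle): 37 → 31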